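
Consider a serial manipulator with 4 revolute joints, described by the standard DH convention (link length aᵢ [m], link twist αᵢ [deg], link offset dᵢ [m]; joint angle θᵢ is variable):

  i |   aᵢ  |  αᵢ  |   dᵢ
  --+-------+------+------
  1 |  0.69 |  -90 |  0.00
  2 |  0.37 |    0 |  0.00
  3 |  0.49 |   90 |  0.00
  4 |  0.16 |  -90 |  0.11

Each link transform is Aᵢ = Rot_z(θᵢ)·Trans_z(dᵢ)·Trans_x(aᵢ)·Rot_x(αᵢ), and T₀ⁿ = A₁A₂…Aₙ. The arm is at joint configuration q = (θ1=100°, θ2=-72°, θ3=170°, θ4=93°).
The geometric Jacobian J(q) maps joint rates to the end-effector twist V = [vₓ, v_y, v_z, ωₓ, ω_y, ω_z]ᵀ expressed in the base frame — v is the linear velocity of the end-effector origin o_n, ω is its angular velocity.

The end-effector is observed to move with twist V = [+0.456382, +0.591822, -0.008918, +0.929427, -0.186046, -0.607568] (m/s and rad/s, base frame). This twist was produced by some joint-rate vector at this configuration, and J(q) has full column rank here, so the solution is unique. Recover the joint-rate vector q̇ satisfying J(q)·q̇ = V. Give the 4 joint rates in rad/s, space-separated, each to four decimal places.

-0.6560 -0.0800 -0.8030 -0.3480

o_n = [-0.3043, 0.8056, -0.1404]
J₁: ẑ×o_n = [-0.8056, -0.3043, 0.0000], ω = ẑ
J2: z=[-0.9848, -0.1736, 0.0000] o=[-0.1198, 0.6795, 0.0000] → [0.0244, -0.1382, -0.1562, -0.9848, -0.1736, 0.0000]
J3: z=[-0.9848, -0.1736, 0.0000] o=[-0.1397, 0.7921, 0.3519] → [0.0855, -0.4848, -0.0419, -0.9848, -0.1736, 0.0000]
J4: z=[-0.1720, 0.9752, -0.1392] o=[-0.1278, 0.7250, -0.1333] → [0.0044, 0.0234, 0.1582, -0.1720, 0.9752, -0.1392]
q̇ = J⁺·V = [-0.6560, -0.0800, -0.8030, -0.3480]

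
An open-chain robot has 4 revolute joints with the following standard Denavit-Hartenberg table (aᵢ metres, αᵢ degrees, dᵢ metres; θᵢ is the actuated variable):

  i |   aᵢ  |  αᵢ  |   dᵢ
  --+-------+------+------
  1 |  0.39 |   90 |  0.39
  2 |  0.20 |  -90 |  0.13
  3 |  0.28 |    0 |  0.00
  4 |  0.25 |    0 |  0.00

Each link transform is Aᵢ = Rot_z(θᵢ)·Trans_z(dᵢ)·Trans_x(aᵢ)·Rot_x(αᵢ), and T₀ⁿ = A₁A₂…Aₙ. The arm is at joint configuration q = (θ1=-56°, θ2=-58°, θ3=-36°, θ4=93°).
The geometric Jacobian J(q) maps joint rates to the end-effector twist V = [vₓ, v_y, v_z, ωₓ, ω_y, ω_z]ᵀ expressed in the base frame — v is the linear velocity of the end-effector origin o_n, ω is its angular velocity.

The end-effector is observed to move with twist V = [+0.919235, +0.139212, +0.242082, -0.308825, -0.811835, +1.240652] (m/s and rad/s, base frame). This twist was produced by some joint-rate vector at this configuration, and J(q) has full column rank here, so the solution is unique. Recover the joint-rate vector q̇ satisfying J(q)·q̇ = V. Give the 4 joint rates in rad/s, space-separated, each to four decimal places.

0.9280 0.7100 0.5340 0.0560

o_n = [0.3144, -0.6180, -0.0872]
J₁: ẑ×o_n = [0.6180, 0.3144, -0.0000], ω = ẑ
J2: z=[-0.8290, -0.5592, 0.0000] o=[0.2181, -0.3233, 0.3900] → [0.2668, -0.3956, 0.2982, -0.8290, -0.5592, 0.0000]
J3: z=[0.4742, -0.7031, 0.5299] o=[0.1696, -0.4839, 0.2204] → [0.2873, 0.2226, 0.0382, 0.4742, -0.7031, 0.5299]
J4: z=[0.4742, -0.7031, 0.5299] o=[0.1003, -0.6754, 0.0283] → [0.0508, 0.1683, 0.1778, 0.4742, -0.7031, 0.5299]
q̇ = J⁺·V = [0.9280, 0.7100, 0.5340, 0.0560]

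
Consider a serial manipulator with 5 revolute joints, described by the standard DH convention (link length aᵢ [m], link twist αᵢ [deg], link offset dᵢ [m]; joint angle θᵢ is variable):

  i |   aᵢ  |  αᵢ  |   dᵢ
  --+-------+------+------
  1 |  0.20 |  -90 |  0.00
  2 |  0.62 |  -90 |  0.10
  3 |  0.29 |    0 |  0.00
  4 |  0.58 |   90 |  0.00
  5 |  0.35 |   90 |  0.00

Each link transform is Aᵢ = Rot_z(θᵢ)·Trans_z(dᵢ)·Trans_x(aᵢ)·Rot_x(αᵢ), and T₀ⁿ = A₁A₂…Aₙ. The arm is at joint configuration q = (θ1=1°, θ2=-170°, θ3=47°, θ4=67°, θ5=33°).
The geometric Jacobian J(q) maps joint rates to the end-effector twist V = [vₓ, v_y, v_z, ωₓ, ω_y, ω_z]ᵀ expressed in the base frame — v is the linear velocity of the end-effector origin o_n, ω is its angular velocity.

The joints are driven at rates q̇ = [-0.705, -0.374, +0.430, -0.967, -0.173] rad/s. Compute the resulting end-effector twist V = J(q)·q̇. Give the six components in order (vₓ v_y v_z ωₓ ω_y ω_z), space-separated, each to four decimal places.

-1.0669 -0.1679 -0.1517 0.0677 -0.3025 -1.2613

o_n = [-0.2064, -0.9138, 0.2680]
J₁: ẑ×o_n = [0.9138, -0.2064, 0.0000], ω = ẑ
J2: z=[-0.0175, 0.9998, 0.0000] o=[0.2000, 0.0035, 0.0000] → [0.2680, 0.0047, 0.4224, -0.0175, 0.9998, 0.0000]
J3: z=[0.1736, 0.0030, 0.9848] o=[-0.4123, 0.0928, 0.1077] → [0.9919, 0.1749, -0.1754, 0.1736, 0.0030, 0.9848]
J4: z=[0.1736, 0.0030, 0.9848] o=[-0.6033, -0.1226, 0.1420] → [0.7796, 0.3690, -0.1386, 0.1736, 0.0030, 0.9848]
J5: z=[-0.8924, -0.4224, 0.1586] o=[-0.3618, -0.6484, 0.1010] → [-0.0284, 0.1737, 0.3025, -0.8924, -0.4224, 0.1586]
V = J·q̇ = [-1.0669, -0.1679, -0.1517, 0.0677, -0.3025, -1.2613]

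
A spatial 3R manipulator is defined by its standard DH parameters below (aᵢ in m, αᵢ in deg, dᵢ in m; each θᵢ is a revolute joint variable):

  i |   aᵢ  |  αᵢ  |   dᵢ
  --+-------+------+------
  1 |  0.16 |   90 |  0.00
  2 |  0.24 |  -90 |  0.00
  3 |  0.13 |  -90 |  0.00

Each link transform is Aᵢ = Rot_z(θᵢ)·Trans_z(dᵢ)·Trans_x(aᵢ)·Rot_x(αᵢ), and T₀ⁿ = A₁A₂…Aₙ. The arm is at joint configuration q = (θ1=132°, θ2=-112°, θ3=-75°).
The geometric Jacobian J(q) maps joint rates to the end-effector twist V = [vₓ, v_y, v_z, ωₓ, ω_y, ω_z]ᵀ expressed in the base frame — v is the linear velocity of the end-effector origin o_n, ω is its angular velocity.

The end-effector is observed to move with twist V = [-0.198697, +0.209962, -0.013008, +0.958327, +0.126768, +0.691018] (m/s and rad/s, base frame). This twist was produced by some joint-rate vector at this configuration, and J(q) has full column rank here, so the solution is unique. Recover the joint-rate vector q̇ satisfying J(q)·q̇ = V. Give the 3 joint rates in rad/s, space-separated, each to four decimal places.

o_n = [0.0548, 0.1267, -0.2537]
J₁: ẑ×o_n = [-0.1267, 0.0548, 0.0000], ω = ẑ
J2: z=[0.7431, 0.6691, 0.0000] o=[-0.1071, 0.1189, 0.0000] → [-0.1698, 0.1886, -0.1025, 0.7431, 0.6691, 0.0000]
J3: z=[-0.6204, 0.6890, -0.3746] o=[-0.0469, 0.0521, -0.2225] → [0.0065, -0.0575, -0.1164, -0.6204, 0.6890, -0.3746]
q̇ = J⁺·V = [0.4700, 0.7970, -0.5900]

0.4700 0.7970 -0.5900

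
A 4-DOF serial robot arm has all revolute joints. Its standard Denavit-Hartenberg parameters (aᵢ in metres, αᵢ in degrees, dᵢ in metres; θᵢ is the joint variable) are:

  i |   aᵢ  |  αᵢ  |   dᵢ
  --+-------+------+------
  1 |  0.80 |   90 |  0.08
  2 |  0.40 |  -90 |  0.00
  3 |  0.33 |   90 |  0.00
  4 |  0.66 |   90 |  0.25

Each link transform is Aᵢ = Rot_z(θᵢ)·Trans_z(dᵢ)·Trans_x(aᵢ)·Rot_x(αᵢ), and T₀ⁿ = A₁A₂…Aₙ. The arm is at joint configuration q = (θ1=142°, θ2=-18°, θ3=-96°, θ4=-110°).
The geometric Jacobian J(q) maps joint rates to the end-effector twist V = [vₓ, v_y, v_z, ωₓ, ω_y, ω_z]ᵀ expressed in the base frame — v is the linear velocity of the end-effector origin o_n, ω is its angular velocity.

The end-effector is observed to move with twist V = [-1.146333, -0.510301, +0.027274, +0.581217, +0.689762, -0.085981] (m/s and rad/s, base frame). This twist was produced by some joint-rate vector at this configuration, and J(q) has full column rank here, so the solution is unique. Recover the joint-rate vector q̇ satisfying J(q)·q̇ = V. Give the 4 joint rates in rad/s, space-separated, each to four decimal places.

o_n = [-0.5369, 0.5179, -0.5533]
J₁: ẑ×o_n = [-0.5179, -0.5369, 0.0000], ω = ẑ
J2: z=[0.6157, 0.7880, 0.0000] o=[-0.6304, 0.4925, 0.0800] → [-0.4990, 0.3899, -0.0581, 0.6157, 0.7880, 0.0000]
J3: z=[-0.2435, 0.1902, 0.9511] o=[-0.9302, 0.7267, -0.0436] → [0.1017, 0.2499, -0.0240, -0.2435, 0.1902, 0.9511]
J4: z=[0.6810, -0.6647, 0.3073] o=[-0.7023, 0.9652, -0.0329] → [0.4833, 0.4051, -0.1947, 0.6810, -0.6647, 0.3073]
q̇ = J⁺·V = [0.9210, 0.8720, -0.9680, -0.2810]

0.9210 0.8720 -0.9680 -0.2810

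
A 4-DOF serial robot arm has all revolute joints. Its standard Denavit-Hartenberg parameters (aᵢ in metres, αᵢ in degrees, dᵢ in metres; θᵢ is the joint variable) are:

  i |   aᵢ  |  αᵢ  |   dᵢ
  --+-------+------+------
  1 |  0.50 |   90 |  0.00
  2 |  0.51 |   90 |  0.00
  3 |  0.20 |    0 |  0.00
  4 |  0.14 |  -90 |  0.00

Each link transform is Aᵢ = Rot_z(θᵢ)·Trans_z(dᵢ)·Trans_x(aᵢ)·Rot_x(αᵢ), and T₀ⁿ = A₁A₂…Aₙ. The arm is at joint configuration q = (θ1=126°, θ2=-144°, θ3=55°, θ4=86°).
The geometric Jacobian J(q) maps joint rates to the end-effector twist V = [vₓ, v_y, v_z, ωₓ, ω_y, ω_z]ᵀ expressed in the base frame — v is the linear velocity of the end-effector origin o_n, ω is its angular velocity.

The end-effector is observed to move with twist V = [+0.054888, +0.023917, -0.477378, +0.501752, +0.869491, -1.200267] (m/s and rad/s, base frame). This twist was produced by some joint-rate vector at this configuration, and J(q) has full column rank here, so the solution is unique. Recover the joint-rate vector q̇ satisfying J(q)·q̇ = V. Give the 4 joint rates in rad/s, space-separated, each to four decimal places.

-0.6380 0.9170 -0.6090 -0.0860

o_n = [0.1553, 0.2149, -0.3032]
J₁: ẑ×o_n = [-0.2149, 0.1553, 0.0000], ω = ẑ
J2: z=[0.8090, 0.5878, 0.0000] o=[-0.2939, 0.4045, 0.0000] → [-0.1782, 0.2453, -0.4174, 0.8090, 0.5878, 0.0000]
J3: z=[0.3455, -0.4755, 0.8090] o=[-0.0514, 0.0707, -0.2998] → [-0.1150, 0.1684, 0.1481, 0.3455, -0.4755, 0.8090]
J4: z=[0.3455, -0.4755, 0.8090] o=[0.1357, 0.0919, -0.3672] → [-0.1299, -0.0063, 0.0518, 0.3455, -0.4755, 0.8090]
q̇ = J⁺·V = [-0.6380, 0.9170, -0.6090, -0.0860]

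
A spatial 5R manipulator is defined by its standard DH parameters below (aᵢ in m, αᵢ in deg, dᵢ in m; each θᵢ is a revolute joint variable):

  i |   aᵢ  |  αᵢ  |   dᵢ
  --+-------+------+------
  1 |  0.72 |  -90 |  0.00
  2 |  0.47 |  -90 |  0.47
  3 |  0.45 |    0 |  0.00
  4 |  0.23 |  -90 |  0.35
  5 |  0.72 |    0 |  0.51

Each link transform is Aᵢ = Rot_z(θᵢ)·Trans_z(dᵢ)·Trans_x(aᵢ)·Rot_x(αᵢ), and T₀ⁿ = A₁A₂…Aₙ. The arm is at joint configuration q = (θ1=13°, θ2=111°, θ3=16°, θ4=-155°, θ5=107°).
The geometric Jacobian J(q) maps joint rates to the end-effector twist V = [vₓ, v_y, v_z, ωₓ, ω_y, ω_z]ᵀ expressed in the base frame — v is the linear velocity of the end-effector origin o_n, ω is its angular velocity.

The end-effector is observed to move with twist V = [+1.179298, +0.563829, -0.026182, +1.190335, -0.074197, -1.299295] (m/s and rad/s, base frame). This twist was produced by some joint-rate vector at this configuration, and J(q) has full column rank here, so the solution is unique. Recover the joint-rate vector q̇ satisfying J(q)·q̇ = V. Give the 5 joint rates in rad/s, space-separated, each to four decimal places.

-0.2730 -0.9710 -0.8460 -0.5890 0.8360

o_n = [0.4154, 0.8591, -1.2626]
J₁: ẑ×o_n = [-0.8591, 0.4154, 0.0000], ω = ẑ
J2: z=[-0.2250, 0.9744, 0.0000] o=[0.7015, 0.1620, 0.0000] → [-1.2302, -0.2840, 0.1220, -0.2250, 0.9744, 0.0000]
J3: z=[-0.9097, -0.2100, 0.3584] o=[0.4317, 0.5820, -0.4388] → [0.0737, -0.7552, -0.2555, -0.9097, -0.2100, 0.3584]
J4: z=[-0.9097, -0.2100, 0.3584] o=[0.3086, 0.4263, -0.8426] → [-0.0669, -0.3437, -0.3713, -0.9097, -0.2100, 0.3584]
J5: z=[-0.3989, 0.6825, -0.6125] o=[0.0169, 0.5138, -0.5551] → [-0.2713, -0.5262, -0.4097, -0.3989, 0.6825, -0.6125]
q̇ = J⁺·V = [-0.2730, -0.9710, -0.8460, -0.5890, 0.8360]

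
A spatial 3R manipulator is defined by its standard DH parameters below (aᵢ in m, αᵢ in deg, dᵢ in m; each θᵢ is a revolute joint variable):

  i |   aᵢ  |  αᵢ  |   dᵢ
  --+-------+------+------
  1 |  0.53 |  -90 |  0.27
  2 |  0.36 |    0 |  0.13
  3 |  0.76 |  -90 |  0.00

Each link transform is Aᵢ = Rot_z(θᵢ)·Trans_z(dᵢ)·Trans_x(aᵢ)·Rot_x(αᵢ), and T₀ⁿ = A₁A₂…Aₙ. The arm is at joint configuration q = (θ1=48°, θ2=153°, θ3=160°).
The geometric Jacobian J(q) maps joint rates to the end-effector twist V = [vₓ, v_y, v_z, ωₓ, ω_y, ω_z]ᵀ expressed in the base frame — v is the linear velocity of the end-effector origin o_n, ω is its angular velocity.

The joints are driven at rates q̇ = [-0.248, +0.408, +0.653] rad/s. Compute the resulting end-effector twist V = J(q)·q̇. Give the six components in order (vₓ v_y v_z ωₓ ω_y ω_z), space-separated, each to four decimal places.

o_n = [0.3902, 0.6277, 0.6624]
J₁: ẑ×o_n = [-0.6277, 0.3902, 0.0000], ω = ẑ
J2: z=[-0.7431, 0.6691, 0.0000] o=[0.3546, 0.3939, 0.2700] → [0.2626, 0.2916, -0.1976, -0.7431, 0.6691, 0.0000]
J3: z=[-0.7431, 0.6691, 0.0000] o=[0.0434, 0.2425, 0.1066] → [0.3719, 0.4131, -0.5183, -0.7431, 0.6691, 0.0000]
V = J·q̇ = [0.5057, 0.2919, -0.4191, -0.7885, 0.7099, -0.2480]

0.5057 0.2919 -0.4191 -0.7885 0.7099 -0.2480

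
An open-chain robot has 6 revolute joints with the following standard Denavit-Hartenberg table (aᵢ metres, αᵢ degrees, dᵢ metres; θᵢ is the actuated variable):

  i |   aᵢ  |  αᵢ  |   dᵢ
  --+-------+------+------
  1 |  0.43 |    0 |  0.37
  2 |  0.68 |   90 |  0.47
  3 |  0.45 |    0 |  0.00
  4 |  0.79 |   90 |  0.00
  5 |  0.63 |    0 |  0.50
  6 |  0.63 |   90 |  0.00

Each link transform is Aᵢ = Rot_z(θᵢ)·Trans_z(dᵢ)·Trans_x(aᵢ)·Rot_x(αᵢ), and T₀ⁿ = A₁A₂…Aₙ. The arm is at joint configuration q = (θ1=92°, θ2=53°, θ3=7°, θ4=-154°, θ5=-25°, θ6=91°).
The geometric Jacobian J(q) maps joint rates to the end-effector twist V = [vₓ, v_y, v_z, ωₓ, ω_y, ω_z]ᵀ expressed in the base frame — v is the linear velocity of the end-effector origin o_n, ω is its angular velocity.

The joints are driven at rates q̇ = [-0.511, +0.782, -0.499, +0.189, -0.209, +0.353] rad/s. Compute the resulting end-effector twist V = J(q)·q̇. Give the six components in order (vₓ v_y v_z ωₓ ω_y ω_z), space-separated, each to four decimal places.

0.1813 0.0999 0.3574 -0.1136 -0.2989 0.3918

o_n = [0.5736, 0.3952, 0.4334]
J₁: ẑ×o_n = [-0.3952, 0.5736, 0.0000], ω = ẑ
J2: z=[0.0000, 0.0000, 1.0000] o=[-0.0150, 0.4297, 0.3700] → [0.0346, 0.5886, -0.0000, 0.0000, 0.0000, 1.0000]
J3: z=[0.5736, 0.8192, 0.0000] o=[-0.5720, 0.8198, 0.8400] → [-0.3331, 0.2332, -1.1820, 0.5736, 0.8192, 0.0000]
J4: z=[0.5736, 0.8192, 0.0000] o=[-0.9379, 1.0760, 0.8948] → [-0.3780, 0.2647, -1.6286, 0.5736, 0.8192, 0.0000]
J5: z=[0.4461, -0.3124, 0.8387] o=[-0.3952, 0.6959, 0.4646] → [0.2620, 0.8264, 0.1684, 0.4461, -0.3124, 0.8387]
J6: z=[0.4461, -0.3124, 0.8387] o=[0.0674, 0.0470, 0.5729] → [-0.2484, 0.4868, 0.3135, 0.4461, -0.3124, 0.8387]
V = J·q̇ = [0.1813, 0.0999, 0.3574, -0.1136, -0.2989, 0.3918]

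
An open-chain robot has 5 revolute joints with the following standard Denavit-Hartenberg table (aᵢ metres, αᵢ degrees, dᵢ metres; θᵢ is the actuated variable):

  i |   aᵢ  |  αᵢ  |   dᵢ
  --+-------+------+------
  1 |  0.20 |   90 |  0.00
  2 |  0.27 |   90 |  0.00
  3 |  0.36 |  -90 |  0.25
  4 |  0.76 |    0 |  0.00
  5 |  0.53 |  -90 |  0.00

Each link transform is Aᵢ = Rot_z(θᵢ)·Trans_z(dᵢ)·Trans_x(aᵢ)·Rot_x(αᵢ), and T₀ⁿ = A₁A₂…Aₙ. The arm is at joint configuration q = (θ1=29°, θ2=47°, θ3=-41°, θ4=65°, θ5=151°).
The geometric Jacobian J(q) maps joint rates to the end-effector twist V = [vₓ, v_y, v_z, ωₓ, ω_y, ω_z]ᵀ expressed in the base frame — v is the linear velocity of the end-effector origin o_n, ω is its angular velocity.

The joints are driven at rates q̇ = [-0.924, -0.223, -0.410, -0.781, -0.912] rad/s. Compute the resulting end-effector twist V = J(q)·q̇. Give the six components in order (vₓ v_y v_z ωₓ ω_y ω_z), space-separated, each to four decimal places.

0.0242 -0.3341 0.2309 -1.6523 0.7999 -1.4567

o_n = [0.2879, 0.3489, 0.4236]
J₁: ẑ×o_n = [-0.3489, 0.2879, 0.0000], ω = ẑ
J2: z=[0.4848, -0.8746, 0.0000] o=[0.1749, 0.0970, 0.0000] → [-0.3705, -0.2054, 0.2210, 0.4848, -0.8746, 0.0000]
J3: z=[0.6397, 0.3546, -0.6820] o=[0.3360, 0.1862, 0.1975] → [0.1911, -0.1119, 0.1211, 0.6397, 0.3546, -0.6820]
J4: z=[0.7572, -0.4432, 0.4798] o=[0.5435, 0.5713, 0.2257] → [0.0190, -0.2725, -0.2816, 0.7572, -0.4432, 0.4798]
J5: z=[0.7572, -0.4432, 0.4798] o=[0.1453, 0.5915, 0.8727] → [0.3154, 0.4085, -0.1205, 0.7572, -0.4432, 0.4798]
V = J·q̇ = [0.0242, -0.3341, 0.2309, -1.6523, 0.7999, -1.4567]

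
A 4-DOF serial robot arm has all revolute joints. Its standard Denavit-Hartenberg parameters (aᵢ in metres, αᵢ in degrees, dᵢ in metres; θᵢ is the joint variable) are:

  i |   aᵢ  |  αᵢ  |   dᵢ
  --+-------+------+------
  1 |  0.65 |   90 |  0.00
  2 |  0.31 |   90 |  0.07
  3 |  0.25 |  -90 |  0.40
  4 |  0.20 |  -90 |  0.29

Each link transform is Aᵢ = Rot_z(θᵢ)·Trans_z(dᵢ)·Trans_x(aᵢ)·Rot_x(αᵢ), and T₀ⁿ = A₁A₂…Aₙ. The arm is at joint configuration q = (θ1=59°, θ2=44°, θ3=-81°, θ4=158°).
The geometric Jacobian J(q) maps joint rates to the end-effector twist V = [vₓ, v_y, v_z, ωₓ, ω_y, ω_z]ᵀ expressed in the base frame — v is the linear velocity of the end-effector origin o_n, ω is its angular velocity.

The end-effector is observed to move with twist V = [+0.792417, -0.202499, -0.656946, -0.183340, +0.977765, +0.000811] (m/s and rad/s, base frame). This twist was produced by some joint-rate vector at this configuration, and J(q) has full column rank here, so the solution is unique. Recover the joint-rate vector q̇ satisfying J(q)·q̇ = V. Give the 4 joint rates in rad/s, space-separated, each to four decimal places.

o_n = [0.7200, 1.0981, 0.1875]
J₁: ẑ×o_n = [-1.0981, 0.7200, 0.0000], ω = ẑ
J2: z=[0.8572, -0.5150, 0.0000] o=[0.3348, 0.5572, 0.0000] → [-0.0966, -0.1607, 0.6621, 0.8572, -0.5150, 0.0000]
J3: z=[0.3578, 0.5954, -0.7193] o=[0.5096, 0.7123, 0.2153] → [0.2610, -0.1414, 0.0128, 0.3578, 0.5954, -0.7193]
J4: z=[0.5000, 0.5284, 0.6861] o=[0.4556, 1.1017, -0.0452] → [0.1254, 0.0651, -0.1415, 0.5000, 0.5284, 0.6861]
q̇ = J⁺·V = [-0.5130, -0.8020, 0.1470, 0.9030]

-0.5130 -0.8020 0.1470 0.9030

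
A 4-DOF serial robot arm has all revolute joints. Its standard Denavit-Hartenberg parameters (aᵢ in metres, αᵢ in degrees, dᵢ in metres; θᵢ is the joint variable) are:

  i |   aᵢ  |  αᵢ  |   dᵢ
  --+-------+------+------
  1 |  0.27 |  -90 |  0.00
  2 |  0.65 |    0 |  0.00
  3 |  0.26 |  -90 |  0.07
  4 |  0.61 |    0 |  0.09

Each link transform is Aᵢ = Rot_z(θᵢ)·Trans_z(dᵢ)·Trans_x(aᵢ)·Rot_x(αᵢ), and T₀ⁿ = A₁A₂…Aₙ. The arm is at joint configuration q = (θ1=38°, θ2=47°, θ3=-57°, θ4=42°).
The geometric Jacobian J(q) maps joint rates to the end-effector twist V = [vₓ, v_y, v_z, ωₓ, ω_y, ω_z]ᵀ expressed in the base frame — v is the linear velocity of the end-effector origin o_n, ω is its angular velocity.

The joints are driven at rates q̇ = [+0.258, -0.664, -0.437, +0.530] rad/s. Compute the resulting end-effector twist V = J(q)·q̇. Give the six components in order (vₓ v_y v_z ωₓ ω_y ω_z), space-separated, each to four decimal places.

0.0396 0.1947 1.0474 0.7504 -0.8109 -0.2639

o_n = [1.3362, 0.6148, -0.4401]
J₁: ẑ×o_n = [-0.6148, 1.3362, 0.0000], ω = ẑ
J2: z=[-0.6157, 0.7880, 0.0000] o=[0.2128, 0.1662, 0.0000] → [-0.3468, -0.2710, -1.1614, -0.6157, 0.7880, 0.0000]
J3: z=[-0.6157, 0.7880, 0.0000] o=[0.5621, 0.4392, -0.4754] → [0.0278, 0.0217, -0.7181, -0.6157, 0.7880, 0.0000]
J4: z=[0.1368, 0.1069, -0.9848] o=[0.7208, 0.6520, -0.4302] → [-0.0377, -0.6047, -0.0709, 0.1368, 0.1069, -0.9848]
V = J·q̇ = [0.0396, 0.1947, 1.0474, 0.7504, -0.8109, -0.2639]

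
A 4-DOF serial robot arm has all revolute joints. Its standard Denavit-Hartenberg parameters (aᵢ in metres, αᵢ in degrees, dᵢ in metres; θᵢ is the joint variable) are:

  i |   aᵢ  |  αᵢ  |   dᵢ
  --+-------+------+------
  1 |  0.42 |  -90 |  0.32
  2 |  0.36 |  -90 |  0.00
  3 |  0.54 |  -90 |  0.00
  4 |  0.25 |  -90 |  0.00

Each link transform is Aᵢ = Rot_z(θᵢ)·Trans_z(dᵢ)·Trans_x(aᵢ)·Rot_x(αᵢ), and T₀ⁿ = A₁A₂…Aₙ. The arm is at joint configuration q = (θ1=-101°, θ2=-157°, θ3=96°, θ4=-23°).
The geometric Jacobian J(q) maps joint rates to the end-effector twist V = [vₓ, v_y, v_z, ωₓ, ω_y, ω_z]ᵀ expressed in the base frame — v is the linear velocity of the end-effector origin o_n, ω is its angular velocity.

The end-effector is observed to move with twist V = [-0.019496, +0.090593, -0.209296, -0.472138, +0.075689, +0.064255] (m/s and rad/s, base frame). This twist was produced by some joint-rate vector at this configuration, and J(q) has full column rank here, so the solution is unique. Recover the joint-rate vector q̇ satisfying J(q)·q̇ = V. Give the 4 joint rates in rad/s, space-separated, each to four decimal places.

-0.4820 -0.4570 0.5090 -0.2000

o_n = [-0.7902, -0.0511, 0.5191]
J₁: ẑ×o_n = [0.0511, -0.7902, 0.0000], ω = ẑ
J2: z=[0.9816, -0.1908, 0.0000] o=[-0.0801, -0.4123, 0.3200] → [-0.0380, -0.1955, 0.2191, 0.9816, -0.1908, 0.0000]
J3: z=[-0.0746, -0.3836, 0.9205] o=[-0.0169, -0.0870, 0.4607] → [-0.0555, -0.7074, -0.2993, -0.0746, -0.3836, 0.9205]
J4: z=[-0.0721, -0.9186, -0.3886] o=[-0.5540, -0.0355, 0.4386] → [-0.0800, 0.0976, -0.2158, -0.0721, -0.9186, -0.3886]
q̇ = J⁺·V = [-0.4820, -0.4570, 0.5090, -0.2000]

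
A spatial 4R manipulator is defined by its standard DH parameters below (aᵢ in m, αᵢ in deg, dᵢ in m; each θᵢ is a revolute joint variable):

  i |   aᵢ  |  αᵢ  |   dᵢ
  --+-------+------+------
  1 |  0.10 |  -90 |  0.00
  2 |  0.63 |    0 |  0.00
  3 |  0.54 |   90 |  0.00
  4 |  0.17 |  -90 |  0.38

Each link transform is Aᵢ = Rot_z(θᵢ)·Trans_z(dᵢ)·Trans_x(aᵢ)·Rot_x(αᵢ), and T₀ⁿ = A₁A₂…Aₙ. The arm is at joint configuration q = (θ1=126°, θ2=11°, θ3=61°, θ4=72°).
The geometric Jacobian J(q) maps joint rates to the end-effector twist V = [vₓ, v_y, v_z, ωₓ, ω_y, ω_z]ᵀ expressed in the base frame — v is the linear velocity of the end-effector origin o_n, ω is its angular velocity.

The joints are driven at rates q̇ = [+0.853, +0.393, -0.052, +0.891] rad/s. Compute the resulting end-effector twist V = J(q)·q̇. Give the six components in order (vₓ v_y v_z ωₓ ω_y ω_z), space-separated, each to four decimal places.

o_n = [-0.8731, 0.9267, -0.5663]
J₁: ẑ×o_n = [-0.9267, -0.8731, 0.0000], ω = ẑ
J2: z=[-0.8090, -0.5878, 0.0000] o=[-0.0588, 0.0809, 0.0000] → [0.3329, -0.4582, -1.1629, -0.8090, -0.5878, 0.0000]
J3: z=[-0.8090, -0.5878, 0.0000] o=[-0.4223, 0.5812, -0.1202] → [0.2622, -0.3609, -0.5445, -0.8090, -0.5878, 0.0000]
J4: z=[-0.5590, 0.7694, 0.3090] o=[-0.5204, 0.7162, -0.6338] → [-0.0131, -0.0713, 0.1538, -0.5590, 0.7694, 0.3090]
V = J·q̇ = [-0.6850, -0.9696, -0.2917, -0.7740, 0.4851, 1.1283]

-0.6850 -0.9696 -0.2917 -0.7740 0.4851 1.1283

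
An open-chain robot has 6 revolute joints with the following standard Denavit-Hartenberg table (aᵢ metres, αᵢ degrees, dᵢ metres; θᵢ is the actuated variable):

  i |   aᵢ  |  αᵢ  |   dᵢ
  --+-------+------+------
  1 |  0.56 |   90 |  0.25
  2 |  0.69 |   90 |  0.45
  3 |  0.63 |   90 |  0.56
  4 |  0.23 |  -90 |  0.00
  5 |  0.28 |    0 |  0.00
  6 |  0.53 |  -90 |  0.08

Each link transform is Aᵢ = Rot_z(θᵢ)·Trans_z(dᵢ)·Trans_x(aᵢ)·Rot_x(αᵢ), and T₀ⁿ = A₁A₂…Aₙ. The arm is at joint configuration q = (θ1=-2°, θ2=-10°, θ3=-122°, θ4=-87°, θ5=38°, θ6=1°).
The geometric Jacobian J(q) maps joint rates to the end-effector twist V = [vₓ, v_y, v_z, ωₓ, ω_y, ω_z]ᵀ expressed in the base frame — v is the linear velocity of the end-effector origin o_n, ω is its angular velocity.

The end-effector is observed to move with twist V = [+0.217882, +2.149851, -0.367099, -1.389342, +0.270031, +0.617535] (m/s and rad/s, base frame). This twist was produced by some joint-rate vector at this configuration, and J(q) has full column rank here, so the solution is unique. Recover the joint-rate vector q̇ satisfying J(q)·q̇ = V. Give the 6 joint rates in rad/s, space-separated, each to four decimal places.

0.9910 0.5910 0.5380 0.6820 0.7890 0.5970

o_n = [1.3348, 0.4121, 0.4178]
J₁: ẑ×o_n = [-0.4121, 1.3348, 0.0000], ω = ẑ
J2: z=[-0.0349, -0.9994, 0.0000] o=[0.5597, -0.0195, 0.2500] → [-0.1677, 0.0059, 0.7596, -0.0349, -0.9994, 0.0000]
J3: z=[-0.1735, 0.0061, -0.9848] o=[1.2231, -0.4930, 0.1302] → [0.8930, -0.0601, -0.1577, -0.1735, 0.0061, -0.9848]
J4: z=[-0.8531, -0.5004, 0.1473] o=[0.8159, 0.0558, -0.3633] → [-0.4434, 0.7428, -0.0443, -0.8531, -0.5004, 0.1473]
J5: z=[-0.5004, 0.8649, 0.0404] o=[0.8499, 0.0649, -0.1360] → [0.4650, 0.2967, -0.5931, -0.5004, 0.8649, 0.0404]
J6: z=[-0.5004, 0.8649, 0.0404] o=[1.0295, 0.1598, 0.0566] → [0.3022, 0.1930, -0.3903, -0.5004, 0.8649, 0.0404]
q̇ = J⁺·V = [0.9910, 0.5910, 0.5380, 0.6820, 0.7890, 0.5970]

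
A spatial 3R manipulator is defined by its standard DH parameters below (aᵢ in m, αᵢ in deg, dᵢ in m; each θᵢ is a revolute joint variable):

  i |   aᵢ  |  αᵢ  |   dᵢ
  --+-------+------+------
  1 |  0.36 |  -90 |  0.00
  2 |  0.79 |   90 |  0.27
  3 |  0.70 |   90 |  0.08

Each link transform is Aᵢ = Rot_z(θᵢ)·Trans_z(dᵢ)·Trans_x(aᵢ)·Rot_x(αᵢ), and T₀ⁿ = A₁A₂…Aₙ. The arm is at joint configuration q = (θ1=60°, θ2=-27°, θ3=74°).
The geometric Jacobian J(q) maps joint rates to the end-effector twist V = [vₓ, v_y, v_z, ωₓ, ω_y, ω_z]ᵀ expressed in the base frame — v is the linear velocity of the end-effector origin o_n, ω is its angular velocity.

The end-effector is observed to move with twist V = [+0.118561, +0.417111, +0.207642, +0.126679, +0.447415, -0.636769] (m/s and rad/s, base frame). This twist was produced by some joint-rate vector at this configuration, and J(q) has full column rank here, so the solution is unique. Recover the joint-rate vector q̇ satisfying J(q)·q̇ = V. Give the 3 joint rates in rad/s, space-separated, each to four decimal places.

o_n = [-0.2168, 1.5102, 0.5175]
J₁: ẑ×o_n = [-1.5102, -0.2168, 0.0000], ω = ẑ
J2: z=[-0.8660, 0.5000, 0.0000] o=[0.1800, 0.3118, 0.0000] → [0.2588, 0.4482, -0.8395, -0.8660, 0.5000, 0.0000]
J3: z=[-0.2270, -0.3932, 0.8910] o=[0.2981, 1.0564, 0.3587] → [-0.4669, -0.4227, -0.3055, -0.2270, -0.3932, 0.8910]
q̇ = J⁺·V = [0.2480, 0.1140, -0.9930]

0.2480 0.1140 -0.9930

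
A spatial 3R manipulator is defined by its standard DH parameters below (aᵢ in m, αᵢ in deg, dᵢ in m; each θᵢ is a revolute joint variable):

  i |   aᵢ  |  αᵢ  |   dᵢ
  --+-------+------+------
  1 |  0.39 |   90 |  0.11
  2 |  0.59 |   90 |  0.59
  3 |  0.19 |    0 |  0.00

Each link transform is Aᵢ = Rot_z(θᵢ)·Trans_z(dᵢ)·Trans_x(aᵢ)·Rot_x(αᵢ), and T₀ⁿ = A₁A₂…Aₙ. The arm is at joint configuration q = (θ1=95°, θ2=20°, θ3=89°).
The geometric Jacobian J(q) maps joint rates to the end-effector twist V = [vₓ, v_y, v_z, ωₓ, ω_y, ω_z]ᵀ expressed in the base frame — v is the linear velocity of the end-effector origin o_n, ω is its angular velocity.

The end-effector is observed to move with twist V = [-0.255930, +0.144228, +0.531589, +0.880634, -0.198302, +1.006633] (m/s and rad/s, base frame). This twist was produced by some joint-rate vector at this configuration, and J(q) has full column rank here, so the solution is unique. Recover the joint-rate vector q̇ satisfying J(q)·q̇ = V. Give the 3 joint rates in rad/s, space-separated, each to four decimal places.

o_n = [0.6944, 1.0119, 0.3129]
J₁: ẑ×o_n = [-1.0119, 0.6944, 0.0000], ω = ẑ
J2: z=[0.9962, 0.0872, 0.0000] o=[-0.0340, 0.3885, 0.1100] → [0.0177, -0.2022, 0.5575, 0.9962, 0.0872, 0.0000]
J3: z=[-0.0298, 0.3407, -0.9397] o=[0.5054, 0.9922, 0.3118] → [0.0189, -0.1775, -0.0650, -0.0298, 0.3407, -0.9397]
q̇ = J⁺·V = [0.2530, 0.8600, -0.8020]

0.2530 0.8600 -0.8020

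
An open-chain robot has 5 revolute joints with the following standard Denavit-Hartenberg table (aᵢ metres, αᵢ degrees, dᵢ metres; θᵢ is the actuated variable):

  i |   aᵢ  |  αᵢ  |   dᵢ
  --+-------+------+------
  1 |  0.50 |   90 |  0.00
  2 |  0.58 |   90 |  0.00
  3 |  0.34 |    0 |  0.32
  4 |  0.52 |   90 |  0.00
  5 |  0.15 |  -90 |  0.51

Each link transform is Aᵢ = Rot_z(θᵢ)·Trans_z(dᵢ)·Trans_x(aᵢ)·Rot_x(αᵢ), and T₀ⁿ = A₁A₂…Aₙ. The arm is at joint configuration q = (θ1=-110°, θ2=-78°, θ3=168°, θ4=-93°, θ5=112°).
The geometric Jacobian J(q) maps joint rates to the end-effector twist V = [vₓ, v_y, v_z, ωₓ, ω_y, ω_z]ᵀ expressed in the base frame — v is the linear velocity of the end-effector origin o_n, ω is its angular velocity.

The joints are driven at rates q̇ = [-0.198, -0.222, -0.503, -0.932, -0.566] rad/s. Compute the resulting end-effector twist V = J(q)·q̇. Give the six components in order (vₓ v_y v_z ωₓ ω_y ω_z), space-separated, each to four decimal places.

o_n = [-0.4420, -0.0837, -0.9367]
J₁: ẑ×o_n = [0.0837, -0.4420, 0.0000], ω = ẑ
J2: z=[-0.9397, 0.3420, 0.0000] o=[-0.1710, -0.4698, 0.0000] → [-0.3204, -0.8803, -0.2702, -0.9397, 0.3420, 0.0000]
J3: z=[0.3345, 0.9192, -0.2079] o=[-0.2123, -0.5832, -0.5673] → [-0.2357, 0.1713, 0.3782, 0.3345, 0.9192, -0.2079]
J4: z=[0.3345, 0.9192, -0.2079] o=[-0.1480, -0.1999, -0.3086] → [-0.5532, 0.2713, 0.3091, 0.3345, 0.9192, -0.2079]
J5: z=[0.1745, -0.2772, -0.9448] o=[-0.6295, -0.0544, -0.4402] → [0.1100, -0.0906, 0.0469, 0.1745, -0.2772, -0.9448]
V = J·q̇ = [0.6265, -0.0048, -0.4449, -0.3702, -1.2380, 0.6351]

0.6265 -0.0048 -0.4449 -0.3702 -1.2380 0.6351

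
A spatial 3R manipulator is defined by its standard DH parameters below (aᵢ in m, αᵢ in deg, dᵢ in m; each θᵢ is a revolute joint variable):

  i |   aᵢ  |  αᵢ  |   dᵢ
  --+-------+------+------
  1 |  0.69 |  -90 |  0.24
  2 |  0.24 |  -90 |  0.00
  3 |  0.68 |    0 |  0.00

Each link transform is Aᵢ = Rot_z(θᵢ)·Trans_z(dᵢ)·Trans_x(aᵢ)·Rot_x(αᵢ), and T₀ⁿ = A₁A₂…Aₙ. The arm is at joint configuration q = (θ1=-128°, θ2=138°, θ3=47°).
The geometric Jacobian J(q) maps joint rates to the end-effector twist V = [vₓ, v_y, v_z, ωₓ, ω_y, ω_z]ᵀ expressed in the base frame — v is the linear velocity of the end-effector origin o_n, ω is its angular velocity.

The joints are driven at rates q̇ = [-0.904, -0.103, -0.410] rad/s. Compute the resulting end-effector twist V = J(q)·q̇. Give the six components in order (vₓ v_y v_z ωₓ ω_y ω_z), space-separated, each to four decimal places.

o_n = [-0.4947, 0.1746, -0.2309]
J₁: ẑ×o_n = [-0.1746, -0.4947, 0.0000], ω = ẑ
J2: z=[0.7880, -0.6157, 0.0000] o=[-0.4248, -0.5437, 0.2400] → [0.2899, 0.3711, 0.5230, 0.7880, -0.6157, 0.0000]
J3: z=[0.4120, 0.5273, 0.7431] o=[-0.3150, -0.4032, 0.0794] → [-0.5930, -0.0057, 0.3328, 0.4120, 0.5273, 0.7431]
V = J·q̇ = [0.3711, 0.4113, -0.1903, -0.2501, -0.1528, -1.2087]

0.3711 0.4113 -0.1903 -0.2501 -0.1528 -1.2087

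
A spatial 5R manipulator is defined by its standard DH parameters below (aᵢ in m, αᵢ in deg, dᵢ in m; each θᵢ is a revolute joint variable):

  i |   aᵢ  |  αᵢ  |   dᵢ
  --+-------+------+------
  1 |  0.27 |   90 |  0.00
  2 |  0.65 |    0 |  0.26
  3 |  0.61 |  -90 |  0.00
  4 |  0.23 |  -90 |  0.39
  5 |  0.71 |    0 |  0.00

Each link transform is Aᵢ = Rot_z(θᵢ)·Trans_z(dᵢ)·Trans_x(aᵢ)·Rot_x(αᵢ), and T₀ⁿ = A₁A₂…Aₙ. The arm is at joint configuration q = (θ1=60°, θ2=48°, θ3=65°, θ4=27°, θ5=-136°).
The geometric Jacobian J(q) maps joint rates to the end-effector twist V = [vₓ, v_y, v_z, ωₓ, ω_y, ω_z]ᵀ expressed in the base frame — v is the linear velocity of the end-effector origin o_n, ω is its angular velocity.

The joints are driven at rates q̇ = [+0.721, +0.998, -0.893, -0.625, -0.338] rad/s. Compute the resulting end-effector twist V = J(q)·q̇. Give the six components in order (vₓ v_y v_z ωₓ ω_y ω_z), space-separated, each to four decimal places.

o_n = [0.2112, -0.4091, 0.4692]
J₁: ẑ×o_n = [0.4091, 0.2112, -0.0000], ω = ẑ
J2: z=[0.8660, -0.5000, 0.0000] o=[0.1350, 0.2338, 0.0000] → [-0.2346, -0.4063, -0.5187, 0.8660, -0.5000, 0.0000]
J3: z=[0.8660, -0.5000, 0.0000] o=[0.5776, 0.4805, 0.4830] → [0.0069, 0.0120, -0.9536, 0.8660, -0.5000, 0.0000]
J4: z=[-0.4603, -0.7972, -0.3907] o=[0.4585, 0.2741, 1.0446] → [0.1917, -0.1682, 0.1173, -0.4603, -0.7972, -0.3907]
J5: z=[-0.6829, 0.5991, -0.4179] o=[0.1485, -0.0540, 1.0808] → [-0.5148, -0.4439, 0.2050, -0.6829, 0.5991, -0.4179]
V = J·q̇ = [0.1088, -0.0088, 0.1913, 0.6094, 0.2432, 1.1065]

0.1088 -0.0088 0.1913 0.6094 0.2432 1.1065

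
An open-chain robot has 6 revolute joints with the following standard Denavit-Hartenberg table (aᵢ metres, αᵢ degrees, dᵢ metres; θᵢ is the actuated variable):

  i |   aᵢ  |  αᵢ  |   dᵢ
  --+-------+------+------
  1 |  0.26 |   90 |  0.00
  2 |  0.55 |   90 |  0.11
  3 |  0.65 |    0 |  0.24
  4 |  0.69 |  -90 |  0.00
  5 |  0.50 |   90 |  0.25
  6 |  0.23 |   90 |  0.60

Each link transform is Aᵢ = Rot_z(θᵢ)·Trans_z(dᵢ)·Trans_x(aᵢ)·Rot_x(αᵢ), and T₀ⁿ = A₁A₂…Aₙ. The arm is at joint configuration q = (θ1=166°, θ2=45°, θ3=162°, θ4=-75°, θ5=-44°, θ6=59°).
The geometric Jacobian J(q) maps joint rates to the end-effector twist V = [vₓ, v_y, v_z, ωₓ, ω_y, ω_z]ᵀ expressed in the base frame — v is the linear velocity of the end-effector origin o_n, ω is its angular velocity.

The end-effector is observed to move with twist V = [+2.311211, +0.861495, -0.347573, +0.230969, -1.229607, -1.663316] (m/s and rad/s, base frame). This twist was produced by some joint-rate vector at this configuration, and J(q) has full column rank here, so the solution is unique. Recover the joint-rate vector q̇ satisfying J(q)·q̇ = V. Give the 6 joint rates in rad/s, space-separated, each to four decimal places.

o_n = [-0.4261, 1.1898, -1.1161]
J₁: ẑ×o_n = [-1.1898, -0.4261, 0.0000], ω = ẑ
J2: z=[0.2419, 0.9703, 0.0000] o=[-0.2523, 0.0629, 0.0000] → [-1.0829, 0.2700, 0.4413, 0.2419, 0.9703, 0.0000]
J3: z=[-0.6861, 0.1711, -0.7071] o=[-0.6030, 0.2637, 0.3889] → [0.3974, -1.1577, -0.6656, -0.6861, 0.1711, -0.7071]
J4: z=[-0.6861, 0.1711, -0.7071] o=[-0.2950, 0.3939, -0.2179] → [0.4091, -0.5235, -0.5236, -0.6861, 0.1711, -0.7071]
J5: z=[0.6978, -0.1200, -0.7061] o=[-0.1530, 1.0687, -0.1924] → [0.1964, 0.8374, 0.0517, 0.6978, -0.1200, -0.7061]
J6: z=[-0.6364, -0.5563, -0.5344] o=[-0.1429, 1.4498, -0.6012] → [0.1475, -0.1763, 0.0079, -0.6364, -0.5563, -0.5344]
q̇ = J⁺·V = [-0.8920, -0.9660, -0.0230, -0.0270, 0.9040, 0.3150]

-0.8920 -0.9660 -0.0230 -0.0270 0.9040 0.3150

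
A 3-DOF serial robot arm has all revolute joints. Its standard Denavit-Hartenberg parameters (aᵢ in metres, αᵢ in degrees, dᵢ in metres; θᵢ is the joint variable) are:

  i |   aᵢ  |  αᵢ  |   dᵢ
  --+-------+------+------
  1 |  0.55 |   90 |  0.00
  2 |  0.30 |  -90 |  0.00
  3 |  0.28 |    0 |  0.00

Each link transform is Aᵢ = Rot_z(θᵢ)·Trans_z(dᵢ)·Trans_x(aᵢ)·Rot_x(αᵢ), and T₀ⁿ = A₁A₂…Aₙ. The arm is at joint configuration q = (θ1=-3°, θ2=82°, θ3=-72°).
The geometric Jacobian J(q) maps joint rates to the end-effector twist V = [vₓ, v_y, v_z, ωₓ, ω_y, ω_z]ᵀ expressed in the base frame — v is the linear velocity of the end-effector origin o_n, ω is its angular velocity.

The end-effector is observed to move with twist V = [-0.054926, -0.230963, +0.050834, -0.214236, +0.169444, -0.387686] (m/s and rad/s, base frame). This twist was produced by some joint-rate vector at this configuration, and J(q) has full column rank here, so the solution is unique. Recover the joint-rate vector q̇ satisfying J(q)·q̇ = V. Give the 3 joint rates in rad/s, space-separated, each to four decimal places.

o_n = [0.5890, -0.2975, 0.3828]
J₁: ẑ×o_n = [0.2975, 0.5890, -0.0000], ω = ẑ
J2: z=[-0.0523, -0.9986, 0.0000] o=[0.5492, -0.0288, 0.0000] → [-0.3822, 0.0200, 0.0538, -0.0523, -0.9986, 0.0000]
J3: z=[-0.9889, 0.0518, 0.1392] o=[0.5909, -0.0310, 0.2971] → [0.0415, 0.0845, 0.2637, -0.9889, 0.0518, 0.1392]
q̇ = J⁺·V = [-0.4190, -0.1580, 0.2250]

-0.4190 -0.1580 0.2250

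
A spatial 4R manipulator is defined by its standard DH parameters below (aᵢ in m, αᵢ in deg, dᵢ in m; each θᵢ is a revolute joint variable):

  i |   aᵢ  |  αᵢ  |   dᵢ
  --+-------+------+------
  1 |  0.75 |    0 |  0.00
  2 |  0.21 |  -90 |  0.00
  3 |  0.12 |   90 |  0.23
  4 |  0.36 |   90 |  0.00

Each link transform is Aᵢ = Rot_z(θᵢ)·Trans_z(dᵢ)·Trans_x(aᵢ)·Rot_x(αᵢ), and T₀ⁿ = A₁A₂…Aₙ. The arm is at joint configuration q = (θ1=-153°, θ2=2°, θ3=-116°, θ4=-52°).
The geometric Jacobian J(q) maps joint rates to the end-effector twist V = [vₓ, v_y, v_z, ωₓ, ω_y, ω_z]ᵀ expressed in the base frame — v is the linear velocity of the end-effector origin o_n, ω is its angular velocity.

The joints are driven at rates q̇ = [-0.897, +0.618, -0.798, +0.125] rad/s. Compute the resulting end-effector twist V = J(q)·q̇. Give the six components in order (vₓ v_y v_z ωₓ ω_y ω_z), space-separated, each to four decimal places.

o_n = [-0.7470, -0.3227, 0.3071]
J₁: ẑ×o_n = [0.3227, -0.7470, 0.0000], ω = ẑ
J2: z=[0.0000, 0.0000, 1.0000] o=[-0.6683, -0.3405, 0.0000] → [-0.0178, -0.0787, 0.0000, 0.0000, 0.0000, 1.0000]
J3: z=[0.4848, -0.8746, 0.0000] o=[-0.8519, -0.4423, 0.0000] → [-0.2686, -0.1489, 0.1498, 0.4848, -0.8746, 0.0000]
J4: z=[0.7861, 0.4357, -0.4384] o=[-0.6944, -0.6180, 0.1079] → [0.2162, -0.1336, 0.2550, 0.7861, 0.4357, -0.4384]
V = J·q̇ = [-0.0591, 0.7235, -0.0876, -0.2886, 0.7524, -0.3338]

-0.0591 0.7235 -0.0876 -0.2886 0.7524 -0.3338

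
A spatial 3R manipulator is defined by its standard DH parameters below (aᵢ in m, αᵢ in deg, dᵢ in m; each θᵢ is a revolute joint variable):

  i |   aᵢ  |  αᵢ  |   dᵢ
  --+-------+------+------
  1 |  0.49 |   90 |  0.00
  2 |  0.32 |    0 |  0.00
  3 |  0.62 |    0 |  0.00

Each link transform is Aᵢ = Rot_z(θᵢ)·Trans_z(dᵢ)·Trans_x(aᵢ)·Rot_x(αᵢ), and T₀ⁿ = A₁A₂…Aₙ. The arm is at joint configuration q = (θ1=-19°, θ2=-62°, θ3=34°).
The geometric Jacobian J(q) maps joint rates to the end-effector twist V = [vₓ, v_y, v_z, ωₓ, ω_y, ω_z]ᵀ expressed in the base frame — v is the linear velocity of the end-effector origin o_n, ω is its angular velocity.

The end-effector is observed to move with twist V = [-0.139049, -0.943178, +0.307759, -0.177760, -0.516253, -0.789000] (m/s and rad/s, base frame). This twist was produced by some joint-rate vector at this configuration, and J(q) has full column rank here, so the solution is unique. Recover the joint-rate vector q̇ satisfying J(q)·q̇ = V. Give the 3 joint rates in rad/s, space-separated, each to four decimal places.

o_n = [1.1230, -0.3867, -0.5736]
J₁: ẑ×o_n = [0.3867, 1.1230, -0.0000], ω = ẑ
J2: z=[-0.3256, -0.9455, 0.0000] o=[0.4633, -0.1595, 0.0000] → [0.5424, -0.1868, 0.6977, -0.3256, -0.9455, 0.0000]
J3: z=[-0.3256, -0.9455, 0.0000] o=[0.6054, -0.2084, -0.2825] → [0.2752, -0.0948, 0.5474, -0.3256, -0.9455, 0.0000]
q̇ = J⁺·V = [-0.7890, 0.0590, 0.4870]

-0.7890 0.0590 0.4870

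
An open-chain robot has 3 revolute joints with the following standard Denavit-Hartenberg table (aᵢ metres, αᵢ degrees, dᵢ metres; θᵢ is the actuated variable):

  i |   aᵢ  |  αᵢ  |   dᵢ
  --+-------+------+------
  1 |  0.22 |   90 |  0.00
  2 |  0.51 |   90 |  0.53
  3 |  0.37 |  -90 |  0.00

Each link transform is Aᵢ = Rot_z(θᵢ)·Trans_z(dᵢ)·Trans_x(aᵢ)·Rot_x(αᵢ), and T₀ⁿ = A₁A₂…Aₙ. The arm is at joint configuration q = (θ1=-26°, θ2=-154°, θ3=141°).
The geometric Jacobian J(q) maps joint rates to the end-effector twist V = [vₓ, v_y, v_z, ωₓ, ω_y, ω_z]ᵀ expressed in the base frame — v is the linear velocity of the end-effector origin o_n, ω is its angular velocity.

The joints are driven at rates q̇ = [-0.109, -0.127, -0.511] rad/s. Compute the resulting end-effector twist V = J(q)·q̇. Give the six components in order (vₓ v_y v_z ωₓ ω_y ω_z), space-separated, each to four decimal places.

-0.2474 -0.0453 -0.0268 0.2570 0.0159 -0.5683

o_n = [-0.3164, -0.6944, -0.0975]
J₁: ẑ×o_n = [0.6944, -0.3164, 0.0000], ω = ẑ
J2: z=[-0.4384, -0.8988, 0.0000] o=[0.1977, -0.0964, 0.0000] → [0.0876, -0.0427, -0.1999, -0.4384, -0.8988, 0.0000]
J3: z=[-0.3940, 0.1922, 0.8988] o=[-0.4466, -0.3719, -0.2236] → [0.3142, 0.1667, 0.1021, -0.3940, 0.1922, 0.8988]
V = J·q̇ = [-0.2474, -0.0453, -0.0268, 0.2570, 0.0159, -0.5683]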